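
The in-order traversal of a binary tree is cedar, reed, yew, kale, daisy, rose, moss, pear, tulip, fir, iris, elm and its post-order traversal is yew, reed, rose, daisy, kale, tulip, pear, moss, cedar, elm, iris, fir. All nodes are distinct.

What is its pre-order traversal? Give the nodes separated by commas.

The last element of post-order is the root; it splits in-order into left and right subtrees.
Root fir: left subtree has 9 nodes {cedar, reed, yew, kale, daisy, rose, moss, pear, tulip}, right has 2 {iris, elm}.
  Root cedar: left subtree has 0 nodes { }, right has 8 {reed, yew, kale, daisy, rose, moss, pear, tulip}.
    Root moss: left subtree has 5 nodes {reed, yew, kale, daisy, rose}, right has 2 {pear, tulip}.
      Root kale: left subtree has 2 nodes {reed, yew}, right has 2 {daisy, rose}.
        Root reed: left subtree has 0 nodes { }, right has 1 {yew}.
        Root daisy: left subtree has 0 nodes { }, right has 1 {rose}.
      Root pear: left subtree has 0 nodes { }, right has 1 {tulip}.
  Root iris: left subtree has 0 nodes { }, right has 1 {elm}.

fir, cedar, moss, kale, reed, yew, daisy, rose, pear, tulip, iris, elm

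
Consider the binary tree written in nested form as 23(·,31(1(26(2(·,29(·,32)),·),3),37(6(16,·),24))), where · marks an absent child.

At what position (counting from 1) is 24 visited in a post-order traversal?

9

Post-order visits the left subtree, then the right subtree, then the node.
At 23: no left child.
At 23: go right to 31.
  At 31: go left to 1.
    At 1: go left to 26.
      At 26: go left to 2.
        At 2: no left child.
        At 2: go right to 29.
          At 29: no left child.
          At 29: go right to 32.
            32 is a leaf — visit 32.
          Visit 29.
        Visit 2.
      At 26: no right child.
      Visit 26.
    At 1: go right to 3.
      3 is a leaf — visit 3.
    Visit 1.
  At 31: go right to 37.
    At 37: go left to 6.
      At 6: go left to 16.
        16 is a leaf — visit 16.
      At 6: no right child.
      Visit 6.
    At 37: go right to 24.
      24 is a leaf — visit 24.
    Visit 37.
  Visit 31.
Visit 23.
Full post-order sequence: 32, 29, 2, 26, 3, 1, 16, 6, 24, 37, 31, 23.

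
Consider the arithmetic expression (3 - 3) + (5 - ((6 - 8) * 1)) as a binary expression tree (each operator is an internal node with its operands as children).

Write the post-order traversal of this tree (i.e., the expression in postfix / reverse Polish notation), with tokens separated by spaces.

3 3 - 5 6 8 - 1 * - +

Post-order on an expression tree gives postfix notation: for each operator, emit left operand, right operand, then the operator.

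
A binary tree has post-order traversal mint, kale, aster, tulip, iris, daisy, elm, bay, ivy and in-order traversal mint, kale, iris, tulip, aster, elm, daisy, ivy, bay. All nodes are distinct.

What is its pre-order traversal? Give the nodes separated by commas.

The last element of post-order is the root; it splits in-order into left and right subtrees.
Root ivy: left subtree has 7 nodes {mint, kale, iris, tulip, aster, elm, daisy}, right has 1 {bay}.
  Root elm: left subtree has 5 nodes {mint, kale, iris, tulip, aster}, right has 1 {daisy}.
    Root iris: left subtree has 2 nodes {mint, kale}, right has 2 {tulip, aster}.
      Root kale: left subtree has 1 node {mint}, right has 0 { }.
      Root tulip: left subtree has 0 nodes { }, right has 1 {aster}.

ivy, elm, iris, kale, mint, tulip, aster, daisy, bay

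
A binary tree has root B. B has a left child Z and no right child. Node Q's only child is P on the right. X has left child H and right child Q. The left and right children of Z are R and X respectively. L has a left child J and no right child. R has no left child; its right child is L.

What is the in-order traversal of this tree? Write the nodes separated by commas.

R, J, L, Z, H, X, Q, P, B

In-order visits the left subtree, then the node, then the right subtree.
At B: go left to Z.
  At Z: go left to R.
    At R: no left child.
    Visit R.
    At R: go right to L.
      At L: go left to J.
        J is a leaf — visit J.
      Visit L.
      At L: no right child.
  Visit Z.
  At Z: go right to X.
    At X: go left to H.
      H is a leaf — visit H.
    Visit X.
    At X: go right to Q.
      At Q: no left child.
      Visit Q.
      At Q: go right to P.
        P is a leaf — visit P.
Visit B.
At B: no right child.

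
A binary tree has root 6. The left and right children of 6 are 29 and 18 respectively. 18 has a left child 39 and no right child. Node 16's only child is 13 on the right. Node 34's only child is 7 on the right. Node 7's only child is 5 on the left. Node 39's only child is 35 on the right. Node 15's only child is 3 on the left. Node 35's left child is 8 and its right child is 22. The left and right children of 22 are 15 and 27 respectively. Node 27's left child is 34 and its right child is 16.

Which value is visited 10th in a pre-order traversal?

Pre-order visits the node, then its left subtree, then its right subtree.
Visit 6.
At 6: go left to 29.
  29 is a leaf — visit 29.
At 6: go right to 18.
  Visit 18.
  At 18: go left to 39.
    Visit 39.
    At 39: no left child.
    At 39: go right to 35.
      Visit 35.
      At 35: go left to 8.
        8 is a leaf — visit 8.
      At 35: go right to 22.
        Visit 22.
        At 22: go left to 15.
          Visit 15.
          At 15: go left to 3.
            3 is a leaf — visit 3.
          At 15: no right child.
        At 22: go right to 27.
          Visit 27.
          At 27: go left to 34.
            Visit 34.
            At 34: no left child.
            At 34: go right to 7.
              Visit 7.
              At 7: go left to 5.
                5 is a leaf — visit 5.
              At 7: no right child.
          At 27: go right to 16.
            Visit 16.
            At 16: no left child.
            At 16: go right to 13.
              13 is a leaf — visit 13.
  At 18: no right child.
Full pre-order sequence: 6, 29, 18, 39, 35, 8, 22, 15, 3, 27, 34, 7, 5, 16, 13.

27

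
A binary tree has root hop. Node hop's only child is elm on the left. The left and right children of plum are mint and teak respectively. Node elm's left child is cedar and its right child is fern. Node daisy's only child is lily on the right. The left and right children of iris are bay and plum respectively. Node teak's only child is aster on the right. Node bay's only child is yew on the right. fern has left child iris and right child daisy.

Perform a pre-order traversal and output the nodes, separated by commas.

hop, elm, cedar, fern, iris, bay, yew, plum, mint, teak, aster, daisy, lily

Pre-order visits the node, then its left subtree, then its right subtree.
Visit hop.
At hop: go left to elm.
  Visit elm.
  At elm: go left to cedar.
    cedar is a leaf — visit cedar.
  At elm: go right to fern.
    Visit fern.
    At fern: go left to iris.
      Visit iris.
      At iris: go left to bay.
        Visit bay.
        At bay: no left child.
        At bay: go right to yew.
          yew is a leaf — visit yew.
      At iris: go right to plum.
        Visit plum.
        At plum: go left to mint.
          mint is a leaf — visit mint.
        At plum: go right to teak.
          Visit teak.
          At teak: no left child.
          At teak: go right to aster.
            aster is a leaf — visit aster.
    At fern: go right to daisy.
      Visit daisy.
      At daisy: no left child.
      At daisy: go right to lily.
        lily is a leaf — visit lily.
At hop: no right child.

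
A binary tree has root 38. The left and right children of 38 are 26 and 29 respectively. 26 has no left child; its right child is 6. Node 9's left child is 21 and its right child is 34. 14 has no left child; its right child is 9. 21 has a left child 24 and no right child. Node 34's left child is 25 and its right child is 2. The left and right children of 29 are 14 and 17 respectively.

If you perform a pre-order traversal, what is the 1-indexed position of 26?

Pre-order visits the node, then its left subtree, then its right subtree.
Visit 38.
At 38: go left to 26.
  Visit 26.
  At 26: no left child.
  At 26: go right to 6.
    6 is a leaf — visit 6.
At 38: go right to 29.
  Visit 29.
  At 29: go left to 14.
    Visit 14.
    At 14: no left child.
    At 14: go right to 9.
      Visit 9.
      At 9: go left to 21.
        Visit 21.
        At 21: go left to 24.
          24 is a leaf — visit 24.
        At 21: no right child.
      At 9: go right to 34.
        Visit 34.
        At 34: go left to 25.
          25 is a leaf — visit 25.
        At 34: go right to 2.
          2 is a leaf — visit 2.
  At 29: go right to 17.
    17 is a leaf — visit 17.
Full pre-order sequence: 38, 26, 6, 29, 14, 9, 21, 24, 34, 25, 2, 17.

2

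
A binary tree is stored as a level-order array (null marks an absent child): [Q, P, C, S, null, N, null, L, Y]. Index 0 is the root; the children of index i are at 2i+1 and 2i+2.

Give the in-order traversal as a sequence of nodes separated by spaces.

L S Y P Q N C

In-order visits the left subtree, then the node, then the right subtree.
At Q: go left to P.
  At P: go left to S.
    At S: go left to L.
      L is a leaf — visit L.
    Visit S.
    At S: go right to Y.
      Y is a leaf — visit Y.
  Visit P.
  At P: no right child.
Visit Q.
At Q: go right to C.
  At C: go left to N.
    N is a leaf — visit N.
  Visit C.
  At C: no right child.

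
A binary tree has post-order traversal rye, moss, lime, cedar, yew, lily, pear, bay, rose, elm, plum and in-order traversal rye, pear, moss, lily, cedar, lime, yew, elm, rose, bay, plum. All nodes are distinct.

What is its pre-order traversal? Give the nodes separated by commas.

The last element of post-order is the root; it splits in-order into left and right subtrees.
Root plum: left subtree has 10 nodes {rye, pear, moss, lily, cedar, lime, yew, elm, rose, bay}, right has 0 { }.
  Root elm: left subtree has 7 nodes {rye, pear, moss, lily, cedar, lime, yew}, right has 2 {rose, bay}.
    Root pear: left subtree has 1 node {rye}, right has 5 {moss, lily, cedar, lime, yew}.
      Root lily: left subtree has 1 node {moss}, right has 3 {cedar, lime, yew}.
        Root yew: left subtree has 2 nodes {cedar, lime}, right has 0 { }.
          Root cedar: left subtree has 0 nodes { }, right has 1 {lime}.
    Root rose: left subtree has 0 nodes { }, right has 1 {bay}.

plum, elm, pear, rye, lily, moss, yew, cedar, lime, rose, bay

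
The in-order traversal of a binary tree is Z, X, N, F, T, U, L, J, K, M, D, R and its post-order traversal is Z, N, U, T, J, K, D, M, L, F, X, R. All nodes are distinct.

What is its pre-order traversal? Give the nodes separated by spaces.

R X Z F N L T U M K J D

The last element of post-order is the root; it splits in-order into left and right subtrees.
Root R: left subtree has 11 nodes {Z, X, N, F, T, U, L, J, K, M, D}, right has 0 { }.
  Root X: left subtree has 1 node {Z}, right has 9 {N, F, T, U, L, J, K, M, D}.
    Root F: left subtree has 1 node {N}, right has 7 {T, U, L, J, K, M, D}.
      Root L: left subtree has 2 nodes {T, U}, right has 4 {J, K, M, D}.
        Root T: left subtree has 0 nodes { }, right has 1 {U}.
        Root M: left subtree has 2 nodes {J, K}, right has 1 {D}.
          Root K: left subtree has 1 node {J}, right has 0 { }.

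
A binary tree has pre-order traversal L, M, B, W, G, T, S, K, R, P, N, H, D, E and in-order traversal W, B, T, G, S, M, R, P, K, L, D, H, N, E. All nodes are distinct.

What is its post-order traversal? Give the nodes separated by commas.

W, T, S, G, B, P, R, K, M, D, H, E, N, L

The first element of pre-order is the root; it splits in-order into left and right subtrees.
Root L: left subtree has 9 nodes {W, B, T, G, S, M, R, P, K}, right has 4 {D, H, N, E}.
  Root M: left subtree has 5 nodes {W, B, T, G, S}, right has 3 {R, P, K}.
    Root B: left subtree has 1 node {W}, right has 3 {T, G, S}.
      Root G: left subtree has 1 node {T}, right has 1 {S}.
    Root K: left subtree has 2 nodes {R, P}, right has 0 { }.
      Root R: left subtree has 0 nodes { }, right has 1 {P}.
  Root N: left subtree has 2 nodes {D, H}, right has 1 {E}.
    Root H: left subtree has 1 node {D}, right has 0 { }.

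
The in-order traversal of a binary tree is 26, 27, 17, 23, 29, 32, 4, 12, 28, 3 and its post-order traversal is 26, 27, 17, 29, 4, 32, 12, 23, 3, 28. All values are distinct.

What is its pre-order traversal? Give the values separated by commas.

The last element of post-order is the root; it splits in-order into left and right subtrees.
Root 28: left subtree has 8 nodes {26, 27, 17, 23, 29, 32, 4, 12}, right has 1 {3}.
  Root 23: left subtree has 3 nodes {26, 27, 17}, right has 4 {29, 32, 4, 12}.
    Root 17: left subtree has 2 nodes {26, 27}, right has 0 { }.
      Root 27: left subtree has 1 node {26}, right has 0 { }.
    Root 12: left subtree has 3 nodes {29, 32, 4}, right has 0 { }.
      Root 32: left subtree has 1 node {29}, right has 1 {4}.

28, 23, 17, 27, 26, 12, 32, 29, 4, 3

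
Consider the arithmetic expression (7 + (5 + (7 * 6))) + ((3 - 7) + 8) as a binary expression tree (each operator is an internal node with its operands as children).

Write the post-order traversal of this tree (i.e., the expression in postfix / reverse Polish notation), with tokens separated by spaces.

7 5 7 6 * + + 3 7 - 8 + +

Post-order on an expression tree gives postfix notation: for each operator, emit left operand, right operand, then the operator.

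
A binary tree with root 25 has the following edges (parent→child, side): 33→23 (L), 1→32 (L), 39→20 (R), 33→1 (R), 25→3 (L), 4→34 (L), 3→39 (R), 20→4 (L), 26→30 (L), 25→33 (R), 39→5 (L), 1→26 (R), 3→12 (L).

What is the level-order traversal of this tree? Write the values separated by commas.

Level-order visits nodes level by level from the root, left to right within each level.
Level 0: 25
Level 1: 3, 33
Level 2: 12, 39, 23, 1
Level 3: 5, 20, 32, 26
Level 4: 4, 30
Level 5: 34

25, 3, 33, 12, 39, 23, 1, 5, 20, 32, 26, 4, 30, 34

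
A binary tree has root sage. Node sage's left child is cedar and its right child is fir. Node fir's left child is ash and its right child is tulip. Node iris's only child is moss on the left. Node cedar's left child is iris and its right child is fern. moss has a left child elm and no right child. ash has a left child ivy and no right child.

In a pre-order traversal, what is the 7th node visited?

fir

Pre-order visits the node, then its left subtree, then its right subtree.
Visit sage.
At sage: go left to cedar.
  Visit cedar.
  At cedar: go left to iris.
    Visit iris.
    At iris: go left to moss.
      Visit moss.
      At moss: go left to elm.
        elm is a leaf — visit elm.
      At moss: no right child.
    At iris: no right child.
  At cedar: go right to fern.
    fern is a leaf — visit fern.
At sage: go right to fir.
  Visit fir.
  At fir: go left to ash.
    Visit ash.
    At ash: go left to ivy.
      ivy is a leaf — visit ivy.
    At ash: no right child.
  At fir: go right to tulip.
    tulip is a leaf — visit tulip.
Full pre-order sequence: sage, cedar, iris, moss, elm, fern, fir, ash, ivy, tulip.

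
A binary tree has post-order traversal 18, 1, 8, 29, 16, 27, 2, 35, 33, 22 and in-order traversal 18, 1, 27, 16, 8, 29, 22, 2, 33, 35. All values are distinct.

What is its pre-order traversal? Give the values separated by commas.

The last element of post-order is the root; it splits in-order into left and right subtrees.
Root 22: left subtree has 6 nodes {18, 1, 27, 16, 8, 29}, right has 3 {2, 33, 35}.
  Root 27: left subtree has 2 nodes {18, 1}, right has 3 {16, 8, 29}.
    Root 1: left subtree has 1 node {18}, right has 0 { }.
    Root 16: left subtree has 0 nodes { }, right has 2 {8, 29}.
      Root 29: left subtree has 1 node {8}, right has 0 { }.
  Root 33: left subtree has 1 node {2}, right has 1 {35}.

22, 27, 1, 18, 16, 29, 8, 33, 2, 35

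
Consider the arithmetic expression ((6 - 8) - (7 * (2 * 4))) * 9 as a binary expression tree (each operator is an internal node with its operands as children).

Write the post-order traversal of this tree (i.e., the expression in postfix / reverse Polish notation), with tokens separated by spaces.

6 8 - 7 2 4 * * - 9 *

Post-order on an expression tree gives postfix notation: for each operator, emit left operand, right operand, then the operator.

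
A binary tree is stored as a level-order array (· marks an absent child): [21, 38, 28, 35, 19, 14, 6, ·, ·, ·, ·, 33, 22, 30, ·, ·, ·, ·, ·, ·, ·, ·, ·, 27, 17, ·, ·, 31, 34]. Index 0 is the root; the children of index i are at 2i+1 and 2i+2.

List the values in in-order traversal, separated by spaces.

35 38 19 21 27 33 17 14 22 28 31 30 34 6

In-order visits the left subtree, then the node, then the right subtree.
At 21: go left to 38.
  At 38: go left to 35.
    35 is a leaf — visit 35.
  Visit 38.
  At 38: go right to 19.
    19 is a leaf — visit 19.
Visit 21.
At 21: go right to 28.
  At 28: go left to 14.
    At 14: go left to 33.
      At 33: go left to 27.
        27 is a leaf — visit 27.
      Visit 33.
      At 33: go right to 17.
        17 is a leaf — visit 17.
    Visit 14.
    At 14: go right to 22.
      22 is a leaf — visit 22.
  Visit 28.
  At 28: go right to 6.
    At 6: go left to 30.
      At 30: go left to 31.
        31 is a leaf — visit 31.
      Visit 30.
      At 30: go right to 34.
        34 is a leaf — visit 34.
    Visit 6.
    At 6: no right child.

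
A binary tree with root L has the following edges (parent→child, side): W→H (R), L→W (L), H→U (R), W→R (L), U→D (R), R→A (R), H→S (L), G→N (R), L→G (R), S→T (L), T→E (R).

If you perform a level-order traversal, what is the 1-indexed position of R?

4

Level-order visits nodes level by level from the root, left to right within each level.
Level 0: L
Level 1: W, G
Level 2: R, H, N
Level 3: A, S, U
Level 4: T, D
Level 5: E
Full level-order sequence: L, W, G, R, H, N, A, S, U, T, D, E.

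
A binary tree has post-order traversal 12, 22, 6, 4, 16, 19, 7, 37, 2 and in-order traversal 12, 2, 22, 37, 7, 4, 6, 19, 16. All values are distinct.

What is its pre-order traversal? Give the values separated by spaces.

The last element of post-order is the root; it splits in-order into left and right subtrees.
Root 2: left subtree has 1 node {12}, right has 7 {22, 37, 7, 4, 6, 19, 16}.
  Root 37: left subtree has 1 node {22}, right has 5 {7, 4, 6, 19, 16}.
    Root 7: left subtree has 0 nodes { }, right has 4 {4, 6, 19, 16}.
      Root 19: left subtree has 2 nodes {4, 6}, right has 1 {16}.
        Root 4: left subtree has 0 nodes { }, right has 1 {6}.

2 12 37 22 7 19 4 6 16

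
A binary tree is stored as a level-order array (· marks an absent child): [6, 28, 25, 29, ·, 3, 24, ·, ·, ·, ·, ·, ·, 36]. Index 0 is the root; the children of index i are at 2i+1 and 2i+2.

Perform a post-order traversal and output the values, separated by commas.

29, 28, 3, 36, 24, 25, 6

Post-order visits the left subtree, then the right subtree, then the node.
At 6: go left to 28.
  At 28: go left to 29.
    29 is a leaf — visit 29.
  At 28: no right child.
  Visit 28.
At 6: go right to 25.
  At 25: go left to 3.
    3 is a leaf — visit 3.
  At 25: go right to 24.
    At 24: go left to 36.
      36 is a leaf — visit 36.
    At 24: no right child.
    Visit 24.
  Visit 25.
Visit 6.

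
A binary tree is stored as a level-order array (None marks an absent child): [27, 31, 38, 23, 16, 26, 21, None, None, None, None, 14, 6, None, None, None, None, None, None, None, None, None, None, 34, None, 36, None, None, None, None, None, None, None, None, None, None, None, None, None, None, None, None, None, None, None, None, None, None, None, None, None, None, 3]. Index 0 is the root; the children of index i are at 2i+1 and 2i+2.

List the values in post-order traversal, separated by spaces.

23 16 31 34 14 3 36 6 26 21 38 27

Post-order visits the left subtree, then the right subtree, then the node.
At 27: go left to 31.
  At 31: go left to 23.
    23 is a leaf — visit 23.
  At 31: go right to 16.
    16 is a leaf — visit 16.
  Visit 31.
At 27: go right to 38.
  At 38: go left to 26.
    At 26: go left to 14.
      At 14: go left to 34.
        34 is a leaf — visit 34.
      At 14: no right child.
      Visit 14.
    At 26: go right to 6.
      At 6: go left to 36.
        At 36: no left child.
        At 36: go right to 3.
          3 is a leaf — visit 3.
        Visit 36.
      At 6: no right child.
      Visit 6.
    Visit 26.
  At 38: go right to 21.
    21 is a leaf — visit 21.
  Visit 38.
Visit 27.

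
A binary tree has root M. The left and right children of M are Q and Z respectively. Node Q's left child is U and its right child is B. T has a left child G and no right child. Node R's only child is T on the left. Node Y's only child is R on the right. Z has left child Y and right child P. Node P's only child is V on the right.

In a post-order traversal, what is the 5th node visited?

T

Post-order visits the left subtree, then the right subtree, then the node.
At M: go left to Q.
  At Q: go left to U.
    U is a leaf — visit U.
  At Q: go right to B.
    B is a leaf — visit B.
  Visit Q.
At M: go right to Z.
  At Z: go left to Y.
    At Y: no left child.
    At Y: go right to R.
      At R: go left to T.
        At T: go left to G.
          G is a leaf — visit G.
        At T: no right child.
        Visit T.
      At R: no right child.
      Visit R.
    Visit Y.
  At Z: go right to P.
    At P: no left child.
    At P: go right to V.
      V is a leaf — visit V.
    Visit P.
  Visit Z.
Visit M.
Full post-order sequence: U, B, Q, G, T, R, Y, V, P, Z, M.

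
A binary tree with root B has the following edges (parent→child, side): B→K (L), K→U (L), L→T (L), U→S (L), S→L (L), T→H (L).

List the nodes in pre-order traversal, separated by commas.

B, K, U, S, L, T, H

Pre-order visits the node, then its left subtree, then its right subtree.
Visit B.
At B: go left to K.
  Visit K.
  At K: go left to U.
    Visit U.
    At U: go left to S.
      Visit S.
      At S: go left to L.
        Visit L.
        At L: go left to T.
          Visit T.
          At T: go left to H.
            H is a leaf — visit H.
          At T: no right child.
        At L: no right child.
      At S: no right child.
    At U: no right child.
  At K: no right child.
At B: no right child.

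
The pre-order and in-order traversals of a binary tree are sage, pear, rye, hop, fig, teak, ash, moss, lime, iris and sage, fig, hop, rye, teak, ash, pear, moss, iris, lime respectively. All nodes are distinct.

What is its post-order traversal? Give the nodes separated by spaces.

fig hop ash teak rye iris lime moss pear sage

The first element of pre-order is the root; it splits in-order into left and right subtrees.
Root sage: left subtree has 0 nodes { }, right has 9 {fig, hop, rye, teak, ash, pear, moss, iris, lime}.
  Root pear: left subtree has 5 nodes {fig, hop, rye, teak, ash}, right has 3 {moss, iris, lime}.
    Root rye: left subtree has 2 nodes {fig, hop}, right has 2 {teak, ash}.
      Root hop: left subtree has 1 node {fig}, right has 0 { }.
      Root teak: left subtree has 0 nodes { }, right has 1 {ash}.
    Root moss: left subtree has 0 nodes { }, right has 2 {iris, lime}.
      Root lime: left subtree has 1 node {iris}, right has 0 { }.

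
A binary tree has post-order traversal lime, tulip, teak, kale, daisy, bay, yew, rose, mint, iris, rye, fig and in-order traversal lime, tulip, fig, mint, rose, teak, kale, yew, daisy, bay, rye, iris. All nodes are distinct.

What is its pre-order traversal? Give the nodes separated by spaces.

fig tulip lime rye mint rose yew kale teak bay daisy iris

The last element of post-order is the root; it splits in-order into left and right subtrees.
Root fig: left subtree has 2 nodes {lime, tulip}, right has 9 {mint, rose, teak, kale, yew, daisy, bay, rye, iris}.
  Root tulip: left subtree has 1 node {lime}, right has 0 { }.
  Root rye: left subtree has 7 nodes {mint, rose, teak, kale, yew, daisy, bay}, right has 1 {iris}.
    Root mint: left subtree has 0 nodes { }, right has 6 {rose, teak, kale, yew, daisy, bay}.
      Root rose: left subtree has 0 nodes { }, right has 5 {teak, kale, yew, daisy, bay}.
        Root yew: left subtree has 2 nodes {teak, kale}, right has 2 {daisy, bay}.
          Root kale: left subtree has 1 node {teak}, right has 0 { }.
          Root bay: left subtree has 1 node {daisy}, right has 0 { }.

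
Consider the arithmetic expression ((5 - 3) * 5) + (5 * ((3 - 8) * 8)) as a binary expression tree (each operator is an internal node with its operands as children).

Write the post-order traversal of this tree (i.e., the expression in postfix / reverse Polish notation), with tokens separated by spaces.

Post-order on an expression tree gives postfix notation: for each operator, emit left operand, right operand, then the operator.

5 3 - 5 * 5 3 8 - 8 * * +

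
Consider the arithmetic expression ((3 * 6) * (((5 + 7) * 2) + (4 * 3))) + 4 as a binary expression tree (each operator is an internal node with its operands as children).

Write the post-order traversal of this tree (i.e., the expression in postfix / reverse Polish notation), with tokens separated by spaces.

3 6 * 5 7 + 2 * 4 3 * + * 4 +

Post-order on an expression tree gives postfix notation: for each operator, emit left operand, right operand, then the operator.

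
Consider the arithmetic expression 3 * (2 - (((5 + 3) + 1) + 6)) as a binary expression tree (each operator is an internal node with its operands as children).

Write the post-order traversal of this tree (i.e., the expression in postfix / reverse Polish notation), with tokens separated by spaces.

Post-order on an expression tree gives postfix notation: for each operator, emit left operand, right operand, then the operator.

3 2 5 3 + 1 + 6 + - *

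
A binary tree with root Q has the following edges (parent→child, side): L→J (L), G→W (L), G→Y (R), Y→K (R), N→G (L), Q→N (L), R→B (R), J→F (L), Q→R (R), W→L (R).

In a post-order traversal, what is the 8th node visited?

N

Post-order visits the left subtree, then the right subtree, then the node.
At Q: go left to N.
  At N: go left to G.
    At G: go left to W.
      At W: no left child.
      At W: go right to L.
        At L: go left to J.
          At J: go left to F.
            F is a leaf — visit F.
          At J: no right child.
          Visit J.
        At L: no right child.
        Visit L.
      Visit W.
    At G: go right to Y.
      At Y: no left child.
      At Y: go right to K.
        K is a leaf — visit K.
      Visit Y.
    Visit G.
  At N: no right child.
  Visit N.
At Q: go right to R.
  At R: no left child.
  At R: go right to B.
    B is a leaf — visit B.
  Visit R.
Visit Q.
Full post-order sequence: F, J, L, W, K, Y, G, N, B, R, Q.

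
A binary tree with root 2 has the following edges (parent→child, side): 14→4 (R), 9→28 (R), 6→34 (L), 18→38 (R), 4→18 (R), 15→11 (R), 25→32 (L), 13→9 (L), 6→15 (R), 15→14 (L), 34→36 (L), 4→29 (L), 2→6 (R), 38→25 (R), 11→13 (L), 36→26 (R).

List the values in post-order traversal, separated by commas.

Post-order visits the left subtree, then the right subtree, then the node.
At 2: no left child.
At 2: go right to 6.
  At 6: go left to 34.
    At 34: go left to 36.
      At 36: no left child.
      At 36: go right to 26.
        26 is a leaf — visit 26.
      Visit 36.
    At 34: no right child.
    Visit 34.
  At 6: go right to 15.
    At 15: go left to 14.
      At 14: no left child.
      At 14: go right to 4.
        At 4: go left to 29.
          29 is a leaf — visit 29.
        At 4: go right to 18.
          At 18: no left child.
          At 18: go right to 38.
            At 38: no left child.
            At 38: go right to 25.
              At 25: go left to 32.
                32 is a leaf — visit 32.
              At 25: no right child.
              Visit 25.
            Visit 38.
          Visit 18.
        Visit 4.
      Visit 14.
    At 15: go right to 11.
      At 11: go left to 13.
        At 13: go left to 9.
          At 9: no left child.
          At 9: go right to 28.
            28 is a leaf — visit 28.
          Visit 9.
        At 13: no right child.
        Visit 13.
      At 11: no right child.
      Visit 11.
    Visit 15.
  Visit 6.
Visit 2.

26, 36, 34, 29, 32, 25, 38, 18, 4, 14, 28, 9, 13, 11, 15, 6, 2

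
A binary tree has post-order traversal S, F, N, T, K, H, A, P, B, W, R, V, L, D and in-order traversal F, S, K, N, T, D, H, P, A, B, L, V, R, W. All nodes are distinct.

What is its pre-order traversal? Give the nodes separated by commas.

The last element of post-order is the root; it splits in-order into left and right subtrees.
Root D: left subtree has 5 nodes {F, S, K, N, T}, right has 8 {H, P, A, B, L, V, R, W}.
  Root K: left subtree has 2 nodes {F, S}, right has 2 {N, T}.
    Root F: left subtree has 0 nodes { }, right has 1 {S}.
    Root T: left subtree has 1 node {N}, right has 0 { }.
  Root L: left subtree has 4 nodes {H, P, A, B}, right has 3 {V, R, W}.
    Root B: left subtree has 3 nodes {H, P, A}, right has 0 { }.
      Root P: left subtree has 1 node {H}, right has 1 {A}.
    Root V: left subtree has 0 nodes { }, right has 2 {R, W}.
      Root R: left subtree has 0 nodes { }, right has 1 {W}.

D, K, F, S, T, N, L, B, P, H, A, V, R, W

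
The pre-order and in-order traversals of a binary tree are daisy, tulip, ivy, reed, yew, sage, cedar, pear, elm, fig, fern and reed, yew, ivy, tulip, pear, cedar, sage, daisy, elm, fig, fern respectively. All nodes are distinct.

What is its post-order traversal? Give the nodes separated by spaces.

yew reed ivy pear cedar sage tulip fern fig elm daisy

The first element of pre-order is the root; it splits in-order into left and right subtrees.
Root daisy: left subtree has 7 nodes {reed, yew, ivy, tulip, pear, cedar, sage}, right has 3 {elm, fig, fern}.
  Root tulip: left subtree has 3 nodes {reed, yew, ivy}, right has 3 {pear, cedar, sage}.
    Root ivy: left subtree has 2 nodes {reed, yew}, right has 0 { }.
      Root reed: left subtree has 0 nodes { }, right has 1 {yew}.
    Root sage: left subtree has 2 nodes {pear, cedar}, right has 0 { }.
      Root cedar: left subtree has 1 node {pear}, right has 0 { }.
  Root elm: left subtree has 0 nodes { }, right has 2 {fig, fern}.
    Root fig: left subtree has 0 nodes { }, right has 1 {fern}.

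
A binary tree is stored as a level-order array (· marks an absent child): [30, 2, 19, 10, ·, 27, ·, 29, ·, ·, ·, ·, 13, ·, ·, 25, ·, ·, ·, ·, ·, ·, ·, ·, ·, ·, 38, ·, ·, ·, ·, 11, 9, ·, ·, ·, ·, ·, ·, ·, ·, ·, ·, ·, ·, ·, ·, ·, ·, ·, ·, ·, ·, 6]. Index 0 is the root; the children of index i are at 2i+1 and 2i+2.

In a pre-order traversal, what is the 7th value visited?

9

Pre-order visits the node, then its left subtree, then its right subtree.
Visit 30.
At 30: go left to 2.
  Visit 2.
  At 2: go left to 10.
    Visit 10.
    At 10: go left to 29.
      Visit 29.
      At 29: go left to 25.
        Visit 25.
        At 25: go left to 11.
          11 is a leaf — visit 11.
        At 25: go right to 9.
          9 is a leaf — visit 9.
      At 29: no right child.
    At 10: no right child.
  At 2: no right child.
At 30: go right to 19.
  Visit 19.
  At 19: go left to 27.
    Visit 27.
    At 27: no left child.
    At 27: go right to 13.
      Visit 13.
      At 13: no left child.
      At 13: go right to 38.
        Visit 38.
        At 38: go left to 6.
          6 is a leaf — visit 6.
        At 38: no right child.
  At 19: no right child.
Full pre-order sequence: 30, 2, 10, 29, 25, 11, 9, 19, 27, 13, 38, 6.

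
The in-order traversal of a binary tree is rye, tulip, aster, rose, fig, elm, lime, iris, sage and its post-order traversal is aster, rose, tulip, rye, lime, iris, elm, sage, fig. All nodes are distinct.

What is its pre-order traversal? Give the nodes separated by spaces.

The last element of post-order is the root; it splits in-order into left and right subtrees.
Root fig: left subtree has 4 nodes {rye, tulip, aster, rose}, right has 4 {elm, lime, iris, sage}.
  Root rye: left subtree has 0 nodes { }, right has 3 {tulip, aster, rose}.
    Root tulip: left subtree has 0 nodes { }, right has 2 {aster, rose}.
      Root rose: left subtree has 1 node {aster}, right has 0 { }.
  Root sage: left subtree has 3 nodes {elm, lime, iris}, right has 0 { }.
    Root elm: left subtree has 0 nodes { }, right has 2 {lime, iris}.
      Root iris: left subtree has 1 node {lime}, right has 0 { }.

fig rye tulip rose aster sage elm iris lime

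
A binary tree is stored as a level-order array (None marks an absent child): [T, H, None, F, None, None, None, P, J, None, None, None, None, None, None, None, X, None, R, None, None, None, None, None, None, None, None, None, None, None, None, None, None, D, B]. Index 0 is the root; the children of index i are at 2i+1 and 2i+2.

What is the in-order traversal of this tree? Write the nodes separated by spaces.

In-order visits the left subtree, then the node, then the right subtree.
At T: go left to H.
  At H: go left to F.
    At F: go left to P.
      At P: no left child.
      Visit P.
      At P: go right to X.
        At X: go left to D.
          D is a leaf — visit D.
        Visit X.
        At X: go right to B.
          B is a leaf — visit B.
    Visit F.
    At F: go right to J.
      At J: no left child.
      Visit J.
      At J: go right to R.
        R is a leaf — visit R.
  Visit H.
  At H: no right child.
Visit T.
At T: no right child.

P D X B F J R H T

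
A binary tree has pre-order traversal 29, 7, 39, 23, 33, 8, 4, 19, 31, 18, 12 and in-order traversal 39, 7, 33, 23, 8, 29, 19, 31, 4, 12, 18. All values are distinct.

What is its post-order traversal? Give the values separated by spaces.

The first element of pre-order is the root; it splits in-order into left and right subtrees.
Root 29: left subtree has 5 nodes {39, 7, 33, 23, 8}, right has 5 {19, 31, 4, 12, 18}.
  Root 7: left subtree has 1 node {39}, right has 3 {33, 23, 8}.
    Root 23: left subtree has 1 node {33}, right has 1 {8}.
  Root 4: left subtree has 2 nodes {19, 31}, right has 2 {12, 18}.
    Root 19: left subtree has 0 nodes { }, right has 1 {31}.
    Root 18: left subtree has 1 node {12}, right has 0 { }.

39 33 8 23 7 31 19 12 18 4 29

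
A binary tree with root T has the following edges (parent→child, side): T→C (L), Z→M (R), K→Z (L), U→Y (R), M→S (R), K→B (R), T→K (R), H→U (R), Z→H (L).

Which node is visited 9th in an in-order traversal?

K

In-order visits the left subtree, then the node, then the right subtree.
At T: go left to C.
  C is a leaf — visit C.
Visit T.
At T: go right to K.
  At K: go left to Z.
    At Z: go left to H.
      At H: no left child.
      Visit H.
      At H: go right to U.
        At U: no left child.
        Visit U.
        At U: go right to Y.
          Y is a leaf — visit Y.
    Visit Z.
    At Z: go right to M.
      At M: no left child.
      Visit M.
      At M: go right to S.
        S is a leaf — visit S.
  Visit K.
  At K: go right to B.
    B is a leaf — visit B.
Full in-order sequence: C, T, H, U, Y, Z, M, S, K, B.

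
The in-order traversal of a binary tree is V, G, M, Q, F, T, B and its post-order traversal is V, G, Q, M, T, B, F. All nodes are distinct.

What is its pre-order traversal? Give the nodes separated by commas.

F, M, G, V, Q, B, T

The last element of post-order is the root; it splits in-order into left and right subtrees.
Root F: left subtree has 4 nodes {V, G, M, Q}, right has 2 {T, B}.
  Root M: left subtree has 2 nodes {V, G}, right has 1 {Q}.
    Root G: left subtree has 1 node {V}, right has 0 { }.
  Root B: left subtree has 1 node {T}, right has 0 { }.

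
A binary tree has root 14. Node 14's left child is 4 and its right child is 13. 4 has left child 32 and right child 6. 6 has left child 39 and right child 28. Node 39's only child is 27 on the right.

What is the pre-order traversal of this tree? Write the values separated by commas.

Pre-order visits the node, then its left subtree, then its right subtree.
Visit 14.
At 14: go left to 4.
  Visit 4.
  At 4: go left to 32.
    32 is a leaf — visit 32.
  At 4: go right to 6.
    Visit 6.
    At 6: go left to 39.
      Visit 39.
      At 39: no left child.
      At 39: go right to 27.
        27 is a leaf — visit 27.
    At 6: go right to 28.
      28 is a leaf — visit 28.
At 14: go right to 13.
  13 is a leaf — visit 13.

14, 4, 32, 6, 39, 27, 28, 13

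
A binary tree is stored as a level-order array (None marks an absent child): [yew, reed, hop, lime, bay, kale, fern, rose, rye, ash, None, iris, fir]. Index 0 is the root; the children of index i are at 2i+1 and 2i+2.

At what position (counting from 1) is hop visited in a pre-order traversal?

8

Pre-order visits the node, then its left subtree, then its right subtree.
Visit yew.
At yew: go left to reed.
  Visit reed.
  At reed: go left to lime.
    Visit lime.
    At lime: go left to rose.
      rose is a leaf — visit rose.
    At lime: go right to rye.
      rye is a leaf — visit rye.
  At reed: go right to bay.
    Visit bay.
    At bay: go left to ash.
      ash is a leaf — visit ash.
    At bay: no right child.
At yew: go right to hop.
  Visit hop.
  At hop: go left to kale.
    Visit kale.
    At kale: go left to iris.
      iris is a leaf — visit iris.
    At kale: go right to fir.
      fir is a leaf — visit fir.
  At hop: go right to fern.
    fern is a leaf — visit fern.
Full pre-order sequence: yew, reed, lime, rose, rye, bay, ash, hop, kale, iris, fir, fern.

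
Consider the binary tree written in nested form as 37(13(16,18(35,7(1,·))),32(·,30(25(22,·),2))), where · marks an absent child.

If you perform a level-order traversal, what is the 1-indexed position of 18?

5

Level-order visits nodes level by level from the root, left to right within each level.
Level 0: 37
Level 1: 13, 32
Level 2: 16, 18, 30
Level 3: 35, 7, 25, 2
Level 4: 1, 22
Full level-order sequence: 37, 13, 32, 16, 18, 30, 35, 7, 25, 2, 1, 22.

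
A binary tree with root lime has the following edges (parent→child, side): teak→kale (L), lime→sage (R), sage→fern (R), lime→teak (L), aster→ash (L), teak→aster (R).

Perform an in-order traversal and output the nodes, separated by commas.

kale, teak, ash, aster, lime, sage, fern

In-order visits the left subtree, then the node, then the right subtree.
At lime: go left to teak.
  At teak: go left to kale.
    kale is a leaf — visit kale.
  Visit teak.
  At teak: go right to aster.
    At aster: go left to ash.
      ash is a leaf — visit ash.
    Visit aster.
    At aster: no right child.
Visit lime.
At lime: go right to sage.
  At sage: no left child.
  Visit sage.
  At sage: go right to fern.
    fern is a leaf — visit fern.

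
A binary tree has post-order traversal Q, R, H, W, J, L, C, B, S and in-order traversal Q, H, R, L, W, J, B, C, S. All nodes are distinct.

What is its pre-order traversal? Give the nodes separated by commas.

The last element of post-order is the root; it splits in-order into left and right subtrees.
Root S: left subtree has 8 nodes {Q, H, R, L, W, J, B, C}, right has 0 { }.
  Root B: left subtree has 6 nodes {Q, H, R, L, W, J}, right has 1 {C}.
    Root L: left subtree has 3 nodes {Q, H, R}, right has 2 {W, J}.
      Root H: left subtree has 1 node {Q}, right has 1 {R}.
      Root J: left subtree has 1 node {W}, right has 0 { }.

S, B, L, H, Q, R, J, W, C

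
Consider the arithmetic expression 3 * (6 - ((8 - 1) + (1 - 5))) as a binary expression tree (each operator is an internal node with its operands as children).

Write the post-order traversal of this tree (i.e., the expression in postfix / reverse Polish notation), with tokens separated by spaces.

3 6 8 1 - 1 5 - + - *

Post-order on an expression tree gives postfix notation: for each operator, emit left operand, right operand, then the operator.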